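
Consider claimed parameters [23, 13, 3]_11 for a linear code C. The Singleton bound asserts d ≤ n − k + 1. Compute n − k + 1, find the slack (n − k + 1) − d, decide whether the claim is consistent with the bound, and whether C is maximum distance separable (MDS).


Singleton RHS = n − k + 1 = 11, slack = 8, bound satisfied, not MDS.

Singleton bound: d ≤ n − k + 1.
Here n = 23, k = 13, so n − k + 1 = 11.
Given d = 3, check d ≤ 11: YES.
Slack = (n − k + 1) − d = 8.
The code is NOT MDS (slack = 8 > 0).
Description: the claimed parameters are [23, 13, 3]_11; such a code would be non-MDS.


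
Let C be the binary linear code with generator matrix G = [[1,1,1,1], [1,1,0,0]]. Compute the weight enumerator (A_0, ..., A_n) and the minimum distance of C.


Weight distribution: A_0 = 1, A_2 = 2, A_4 = 1. Minimum distance d = 2.

Enumerate all 2^2 = 4 messages m ∈ F_2^2.
For each, compute codeword c = mG in F_2^4, then tally its weight.
  m = 00 → c = 0000, weight = 0.
  m = 10 → c = 1111, weight = 4.
  m = 01 → c = 1100, weight = 2.
  m = 11 → c = 0011, weight = 2.
Tally weights:
  weight 0: 1 codewords.
  weight 2: 2 codewords.
  weight 4: 1 codewords.
Minimum distance d = smallest w > 0 with A_w > 0 = 2.
Sanity: Σ A_w = 4 = 2^2 = 4 ✓.


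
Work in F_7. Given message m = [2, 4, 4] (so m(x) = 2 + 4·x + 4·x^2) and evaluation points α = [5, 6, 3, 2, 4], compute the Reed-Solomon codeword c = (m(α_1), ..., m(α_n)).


c = [3, 2, 1, 5, 5]

Message polynomial: m(x) = 2 + 4·x + 4·x^2 (mod 7).
For each evaluation point α_i, compute m(α_i) mod 7:
  α_1 = 5: Horner steps 4 → 3 → 3, so m(5) = 3.
  α_2 = 6: Horner steps 4 → 0 → 2, so m(6) = 2.
  α_3 = 3: Horner steps 4 → 2 → 1, so m(3) = 1.
  α_4 = 2: Horner steps 4 → 5 → 5, so m(2) = 5.
  α_5 = 4: Horner steps 4 → 6 → 5, so m(4) = 5.
Codeword c = [3, 2, 1, 5, 5] ∈ F_7^5.


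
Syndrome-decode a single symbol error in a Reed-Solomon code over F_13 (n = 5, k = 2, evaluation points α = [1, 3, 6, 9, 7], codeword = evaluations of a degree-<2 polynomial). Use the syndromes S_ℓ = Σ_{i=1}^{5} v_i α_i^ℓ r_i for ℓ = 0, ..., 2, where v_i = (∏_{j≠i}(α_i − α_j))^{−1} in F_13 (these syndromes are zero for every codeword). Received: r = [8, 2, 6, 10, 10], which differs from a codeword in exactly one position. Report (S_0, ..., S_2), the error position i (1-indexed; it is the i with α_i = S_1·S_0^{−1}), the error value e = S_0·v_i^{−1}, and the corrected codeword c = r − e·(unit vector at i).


S = (5, 9, 11), error at position 5, error magnitude e = 7, c = [8, 2, 6, 10, 3].

Step 1: column multipliers v_i = (∏_{j≠i}(α_i − α_j))^{−1} mod 13.
  i = 1 (α = 1): (1−3)(1−6)(1−9)(1−7) = (−2)·(−5)·(−8)·(−6) = 480 ≡ 12, so v_1 = 12^{−1} = 12 (mod 13).
  i = 2 (α = 3): (3−1)(3−6)(3−9)(3−7) = 2·(−3)·(−6)·(−4) = −144 ≡ 12, so v_2 = 12^{−1} = 12 (mod 13).
  i = 3 (α = 6): (6−1)(6−3)(6−9)(6−7) = 5·3·(−3)·(−1) = 45 ≡ 6, so v_3 = 6^{−1} = 11 (mod 13).
  i = 4 (α = 9): (9−1)(9−3)(9−6)(9−7) = 8·6·3·2 = 288 ≡ 2, so v_4 = 2^{−1} = 7 (mod 13).
  i = 5 (α = 7): (7−1)(7−3)(7−6)(7−9) = 6·4·1·(−2) = −48 ≡ 4, so v_5 = 4^{−1} = 10 (mod 13).
  v = [12, 12, 11, 7, 10].
Step 2: syndromes of r = [8, 2, 6, 10, 10] (all sums mod 13).
  S_0 = Σ v_i r_i = 12·8 + 12·2 + 11·6 + 7·10 + 10·10 = 356 ≡ 5.
  S_1 = Σ v_i α_i r_i = 12·1·8 + 12·3·2 + 11·6·6 + 7·9·10 + 10·7·10 = 1894 ≡ 9.
  α_i^2 mod 13 = [1, 9, 10, 3, 10].
  S_2 = Σ v_i α_i^2 r_i = 12·1·8 + 12·9·2 + 11·10·6 + 7·3·10 + 10·10·10 = 2182 ≡ 11.
  S = (5, 9, 11) ≠ 0, so r is not a codeword (an error is present).
Step 3: locate the error. For a single error e at position i, S_ℓ = v_i·e·α_i^ℓ, so α_err = S_1/S_0.
  S_0^{−1} = 5^{−1} = 8 (mod 13), so α_err = 9·8 = 72 ≡ 7 = α_5. Error position i = 5.
  Consistency check: S_2/S_1 = 11·3 = 33 ≡ 7 = α_err ✓ (single-error assumption holds).
Step 4: error magnitude e = S_0/v_5 = S_0·∏_{j≠5}(α_5 − α_j) = 5·4 = 20 ≡ 7 (mod 13).
Step 5: correct position 5: c_5 = r_5 − e = 10 − 7 ≡ 3 (mod 13). Hence c = [8, 2, 6, 10, 3].
  Check: interpolating c through the α_i gives m(x) = 11 + 10·x (degree < 2) with m(α_i) = c_i for every i, so c is indeed a codeword.


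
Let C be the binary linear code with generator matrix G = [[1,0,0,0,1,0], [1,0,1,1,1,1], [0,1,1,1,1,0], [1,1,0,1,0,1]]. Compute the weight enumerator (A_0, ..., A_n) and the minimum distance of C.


Weight distribution: A_0 = 1, A_1 = 1, A_2 = 2, A_3 = 6, A_4 = 5, A_5 = 1. Minimum distance d = 1.

Enumerate all 2^4 = 16 messages m ∈ F_2^4.
For each, compute codeword c = mG in F_2^6, then tally its weight.
  m = 0000 → c = 000000, weight = 0.
  m = 1000 → c = 100010, weight = 2.
  m = 0100 → c = 101111, weight = 5.
  m = 1100 → c = 001101, weight = 3.
  m = 0010 → c = 011110, weight = 4.
  m = 1010 → c = 111100, weight = 4.
  m = 0110 → c = 110001, weight = 3.
  m = 1110 → c = 010011, weight = 3.
  m = 0001 → c = 110101, weight = 4.
  m = 1001 → c = 010111, weight = 4.
  m = 0101 → c = 011010, weight = 3.
  m = 1101 → c = 111000, weight = 3.
  m = 0011 → c = 101011, weight = 4.
  m = 1011 → c = 001001, weight = 2.
  m = 0111 → c = 000100, weight = 1.
  m = 1111 → c = 100110, weight = 3.
Tally weights:
  weight 0: 1 codewords.
  weight 1: 1 codewords.
  weight 2: 2 codewords.
  weight 3: 6 codewords.
  weight 4: 5 codewords.
  weight 5: 1 codewords.
Minimum distance d = smallest w > 0 with A_w > 0 = 1.
Sanity: Σ A_w = 16 = 2^4 = 16 ✓.


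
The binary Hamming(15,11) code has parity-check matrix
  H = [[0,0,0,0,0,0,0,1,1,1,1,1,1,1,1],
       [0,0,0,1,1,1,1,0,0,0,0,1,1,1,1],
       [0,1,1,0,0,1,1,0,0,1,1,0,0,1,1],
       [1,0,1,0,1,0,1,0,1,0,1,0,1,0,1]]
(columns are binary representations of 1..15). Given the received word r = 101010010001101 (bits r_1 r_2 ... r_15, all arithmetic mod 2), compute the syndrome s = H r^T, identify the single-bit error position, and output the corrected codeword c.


s = (0, 0, 0, 1)^T, error position = 1, corrected codeword c = 001010010001101

Compute s = H r^T mod 2 one row at a time:
  s_1 = 1 + 0 + 0 + 0 + 1 + 1 + 0 + 1 = 4 ≡ 0 (mod 2).
  s_2 = 0 + 1 + 0 + 0 + 1 + 1 + 0 + 1 = 4 ≡ 0 (mod 2).
  s_3 = 0 + 1 + 0 + 0 + 0 + 0 + 0 + 1 = 2 ≡ 0 (mod 2).
  s_4 = 1 + 1 + 1 + 0 + 0 + 0 + 1 + 1 = 5 ≡ 1 (mod 2).
s = (0, 0, 0, 1)^T — this equals column 1 of H (binary 0001), so error is at position 1.
Correct: flip bit 1 of r = 101010010001101 to get c = 001010010001101.


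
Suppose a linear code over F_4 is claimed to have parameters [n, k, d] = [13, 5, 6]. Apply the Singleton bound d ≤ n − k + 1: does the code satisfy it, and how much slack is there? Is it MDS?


Singleton RHS = n − k + 1 = 9, slack = 3, bound satisfied, not MDS.

Singleton bound: d ≤ n − k + 1.
Here n = 13, k = 5, so n − k + 1 = 9.
Given d = 6, check d ≤ 9: YES.
Slack = (n − k + 1) − d = 3.
The code is NOT MDS (slack = 3 > 0).
Description: the claimed parameters are [13, 5, 6]_4; such a code would be non-MDS.


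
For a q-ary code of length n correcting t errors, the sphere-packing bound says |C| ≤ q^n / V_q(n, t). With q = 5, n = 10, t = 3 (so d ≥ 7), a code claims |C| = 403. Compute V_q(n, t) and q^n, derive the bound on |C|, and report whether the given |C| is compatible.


V_q(n, t) = 8441, q^n = 9765625, Hamming bound = 1156, |C| = 403 ≤ bound (satisfied).

Step 1: Compute V_q(n, t) = Σ_{j=0}^3 C(n, j) (q−1)^j.
  j = 0: C(10,0)·(4)^0 = 1·1 = 1.
  j = 1: C(10,1)·(4)^1 = 10·4 = 40.
  j = 2: C(10,2)·(4)^2 = 45·16 = 720.
  j = 3: C(10,3)·(4)^3 = 120·64 = 7680.
  V_q(n, t) = 1 + 40 + 720 + 7680 = 8441.
Step 2: q^n = 5^10 = 9765625.
Step 3: Hamming bound ⌊q^n / V_q(n,t)⌋ = ⌊9765625/8441⌋ = 1156.
Step 4: Compare |C| = 403 to 1156: satisfied.
The claimed |C| lies below the Hamming bound.


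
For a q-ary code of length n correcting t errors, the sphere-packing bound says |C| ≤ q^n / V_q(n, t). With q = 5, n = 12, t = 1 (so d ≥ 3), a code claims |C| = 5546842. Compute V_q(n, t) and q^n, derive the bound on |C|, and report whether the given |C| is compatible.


V_q(n, t) = 49, q^n = 244140625, Hamming bound = 4982461, |C| = 5546842 > bound (violated).

Step 1: Compute V_q(n, t) = Σ_{j=0}^1 C(n, j) (q−1)^j.
  j = 0: C(12,0)·(4)^0 = 1·1 = 1.
  j = 1: C(12,1)·(4)^1 = 12·4 = 48.
  V_q(n, t) = 1 + 48 = 49.
Step 2: q^n = 5^12 = 244140625.
Step 3: Hamming bound ⌊q^n / V_q(n,t)⌋ = ⌊244140625/49⌋ = 4982461.
Step 4: Compare |C| = 5546842 to 4982461: violated.
The claimed |C| lies above the Hamming bound, so no 5-ary code of length 12 with d ≥ 3 can have 5546842 codewords.


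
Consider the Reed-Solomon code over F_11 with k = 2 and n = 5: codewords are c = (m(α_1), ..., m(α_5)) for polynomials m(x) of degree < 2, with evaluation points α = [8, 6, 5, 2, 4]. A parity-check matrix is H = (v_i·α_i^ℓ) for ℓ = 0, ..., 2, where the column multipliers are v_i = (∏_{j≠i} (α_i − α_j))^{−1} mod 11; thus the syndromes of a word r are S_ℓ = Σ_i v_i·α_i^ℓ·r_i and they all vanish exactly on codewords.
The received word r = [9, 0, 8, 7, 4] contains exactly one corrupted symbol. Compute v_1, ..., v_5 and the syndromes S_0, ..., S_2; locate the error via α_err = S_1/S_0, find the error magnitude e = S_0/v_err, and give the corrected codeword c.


S = (9, 10, 5), error at position 2, error magnitude e = 10, c = [9, 1, 8, 7, 4].

Step 1: column multipliers v_i = (∏_{j≠i}(α_i − α_j))^{−1} mod 11.
  i = 1 (α = 8): (8−6)(8−5)(8−2)(8−4) = 2·3·6·4 = 144 ≡ 1, so v_1 = 1^{−1} = 1 (mod 11).
  i = 2 (α = 6): (6−8)(6−5)(6−2)(6−4) = (−2)·1·4·2 = −16 ≡ 6, so v_2 = 6^{−1} = 2 (mod 11).
  i = 3 (α = 5): (5−8)(5−6)(5−2)(5−4) = (−3)·(−1)·3·1 = 9 ≡ 9, so v_3 = 9^{−1} = 5 (mod 11).
  i = 4 (α = 2): (2−8)(2−6)(2−5)(2−4) = (−6)·(−4)·(−3)·(−2) = 144 ≡ 1, so v_4 = 1^{−1} = 1 (mod 11).
  i = 5 (α = 4): (4−8)(4−6)(4−5)(4−2) = (−4)·(−2)·(−1)·2 = −16 ≡ 6, so v_5 = 6^{−1} = 2 (mod 11).
  v = [1, 2, 5, 1, 2].
Step 2: syndromes of r = [9, 0, 8, 7, 4] (all sums mod 11).
  S_0 = Σ v_i r_i = 1·9 + 2·0 + 5·8 + 1·7 + 2·4 = 64 ≡ 9.
  S_1 = Σ v_i α_i r_i = 1·8·9 + 2·6·0 + 5·5·8 + 1·2·7 + 2·4·4 = 318 ≡ 10.
  α_i^2 mod 11 = [9, 3, 3, 4, 5].
  S_2 = Σ v_i α_i^2 r_i = 1·9·9 + 2·3·0 + 5·3·8 + 1·4·7 + 2·5·4 = 269 ≡ 5.
  S = (9, 10, 5) ≠ 0, so r is not a codeword (an error is present).
Step 3: locate the error. For a single error e at position i, S_ℓ = v_i·e·α_i^ℓ, so α_err = S_1/S_0.
  S_0^{−1} = 9^{−1} = 5 (mod 11), so α_err = 10·5 = 50 ≡ 6 = α_2. Error position i = 2.
  Consistency check: S_2/S_1 = 5·10 = 50 ≡ 6 = α_err ✓ (single-error assumption holds).
Step 4: error magnitude e = S_0/v_2 = S_0·∏_{j≠2}(α_2 − α_j) = 9·6 = 54 ≡ 10 (mod 11).
Step 5: correct position 2: c_2 = r_2 − e = 0 − 10 ≡ 1 (mod 11). Hence c = [9, 1, 8, 7, 4].
  Check: interpolating c through the α_i gives m(x) = 10 + 4·x (degree < 2) with m(α_i) = c_i for every i, so c is indeed a codeword.


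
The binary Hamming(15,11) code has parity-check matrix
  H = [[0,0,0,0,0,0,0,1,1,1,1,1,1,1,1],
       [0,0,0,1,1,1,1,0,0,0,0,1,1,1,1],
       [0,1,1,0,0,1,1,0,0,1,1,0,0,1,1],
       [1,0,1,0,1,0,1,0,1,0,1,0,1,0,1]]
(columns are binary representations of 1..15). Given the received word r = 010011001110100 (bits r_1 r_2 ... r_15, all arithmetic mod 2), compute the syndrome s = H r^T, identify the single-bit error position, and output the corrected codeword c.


s = (0, 1, 0, 0)^T, error position = 4, corrected codeword c = 010111001110100

Compute s = H r^T mod 2 one row at a time:
  s_1 = 0 + 1 + 1 + 1 + 0 + 1 + 0 + 0 = 4 ≡ 0 (mod 2).
  s_2 = 0 + 1 + 1 + 0 + 0 + 1 + 0 + 0 = 3 ≡ 1 (mod 2).
  s_3 = 1 + 0 + 1 + 0 + 1 + 1 + 0 + 0 = 4 ≡ 0 (mod 2).
  s_4 = 0 + 0 + 1 + 0 + 1 + 1 + 1 + 0 = 4 ≡ 0 (mod 2).
s = (0, 1, 0, 0)^T — this equals column 4 of H (binary 0100), so error is at position 4.
Correct: flip bit 4 of r = 010011001110100 to get c = 010111001110100.


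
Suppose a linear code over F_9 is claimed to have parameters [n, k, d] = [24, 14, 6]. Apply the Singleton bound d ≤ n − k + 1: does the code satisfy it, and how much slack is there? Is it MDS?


Singleton RHS = n − k + 1 = 11, slack = 5, bound satisfied, not MDS.

Singleton bound: d ≤ n − k + 1.
Here n = 24, k = 14, so n − k + 1 = 11.
Given d = 6, check d ≤ 11: YES.
Slack = (n − k + 1) − d = 5.
The code is NOT MDS (slack = 5 > 0).
Description: the claimed parameters are [24, 14, 6]_9; such a code would be non-MDS.


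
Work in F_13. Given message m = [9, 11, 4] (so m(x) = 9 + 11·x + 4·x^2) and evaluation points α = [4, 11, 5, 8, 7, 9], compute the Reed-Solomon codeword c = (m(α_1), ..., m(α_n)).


c = [0, 3, 8, 2, 9, 3]

Message polynomial: m(x) = 9 + 11·x + 4·x^2 (mod 13).
For each evaluation point α_i, compute m(α_i) mod 13:
  α_1 = 4: Horner steps 4 → 1 → 0, so m(4) = 0.
  α_2 = 11: Horner steps 4 → 3 → 3, so m(11) = 3.
  α_3 = 5: Horner steps 4 → 5 → 8, so m(5) = 8.
  α_4 = 8: Horner steps 4 → 4 → 2, so m(8) = 2.
  α_5 = 7: Horner steps 4 → 0 → 9, so m(7) = 9.
  α_6 = 9: Horner steps 4 → 8 → 3, so m(9) = 3.
Codeword c = [0, 3, 8, 2, 9, 3] ∈ F_13^6.


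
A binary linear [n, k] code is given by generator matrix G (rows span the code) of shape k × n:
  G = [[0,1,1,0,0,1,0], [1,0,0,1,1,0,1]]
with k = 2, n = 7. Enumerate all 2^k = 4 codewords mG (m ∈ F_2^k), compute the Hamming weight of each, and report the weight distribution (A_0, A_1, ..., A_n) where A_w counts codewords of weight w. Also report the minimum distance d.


Weight distribution: A_0 = 1, A_3 = 1, A_4 = 1, A_7 = 1. Minimum distance d = 3.

Enumerate all 2^2 = 4 messages m ∈ F_2^2.
For each, compute codeword c = mG in F_2^7, then tally its weight.
  m = 00 → c = 0000000, weight = 0.
  m = 10 → c = 0110010, weight = 3.
  m = 01 → c = 1001101, weight = 4.
  m = 11 → c = 1111111, weight = 7.
Tally weights:
  weight 0: 1 codewords.
  weight 3: 1 codewords.
  weight 4: 1 codewords.
  weight 7: 1 codewords.
Minimum distance d = smallest w > 0 with A_w > 0 = 3.
Sanity: Σ A_w = 4 = 2^2 = 4 ✓.


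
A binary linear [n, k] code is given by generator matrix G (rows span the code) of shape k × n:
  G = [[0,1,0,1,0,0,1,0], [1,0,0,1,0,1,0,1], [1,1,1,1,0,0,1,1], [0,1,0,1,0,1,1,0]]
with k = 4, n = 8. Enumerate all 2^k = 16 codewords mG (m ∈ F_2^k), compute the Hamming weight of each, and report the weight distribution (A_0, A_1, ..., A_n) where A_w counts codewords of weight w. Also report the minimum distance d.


Weight distribution: A_0 = 1, A_1 = 1, A_2 = 1, A_3 = 5, A_4 = 5, A_5 = 1, A_6 = 1, A_7 = 1. Minimum distance d = 1.

Enumerate all 2^4 = 16 messages m ∈ F_2^4.
For each, compute codeword c = mG in F_2^8, then tally its weight.
  m = 0000 → c = 00000000, weight = 0.
  m = 1000 → c = 01010010, weight = 3.
  m = 0100 → c = 10010101, weight = 4.
  m = 1100 → c = 11000111, weight = 5.
  m = 0010 → c = 11110011, weight = 6.
  m = 1010 → c = 10100001, weight = 3.
  m = 0110 → c = 01100110, weight = 4.
  m = 1110 → c = 00110100, weight = 3.
  m = 0001 → c = 01010110, weight = 4.
  m = 1001 → c = 00000100, weight = 1.
  m = 0101 → c = 11000011, weight = 4.
  m = 1101 → c = 10010001, weight = 3.
  m = 0011 → c = 10100101, weight = 4.
  m = 1011 → c = 11110111, weight = 7.
  m = 0111 → c = 00110000, weight = 2.
  m = 1111 → c = 01100010, weight = 3.
Tally weights:
  weight 0: 1 codewords.
  weight 1: 1 codewords.
  weight 2: 1 codewords.
  weight 3: 5 codewords.
  weight 4: 5 codewords.
  weight 5: 1 codewords.
  weight 6: 1 codewords.
  weight 7: 1 codewords.
Minimum distance d = smallest w > 0 with A_w > 0 = 1.
Sanity: Σ A_w = 16 = 2^4 = 16 ✓.


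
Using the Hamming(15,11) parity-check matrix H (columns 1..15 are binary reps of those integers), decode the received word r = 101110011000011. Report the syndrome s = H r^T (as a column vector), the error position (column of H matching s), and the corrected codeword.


s = (0, 0, 1, 1)^T, error position = 3, corrected codeword c = 100110011000011

Compute s = H r^T mod 2 one row at a time:
  s_1 = 1 + 1 + 0 + 0 + 0 + 0 + 1 + 1 = 4 ≡ 0 (mod 2).
  s_2 = 1 + 1 + 0 + 0 + 0 + 0 + 1 + 1 = 4 ≡ 0 (mod 2).
  s_3 = 0 + 1 + 0 + 0 + 0 + 0 + 1 + 1 = 3 ≡ 1 (mod 2).
  s_4 = 1 + 1 + 1 + 0 + 1 + 0 + 0 + 1 = 5 ≡ 1 (mod 2).
s = (0, 0, 1, 1)^T — this equals column 3 of H (binary 0011), so error is at position 3.
Correct: flip bit 3 of r = 101110011000011 to get c = 100110011000011.


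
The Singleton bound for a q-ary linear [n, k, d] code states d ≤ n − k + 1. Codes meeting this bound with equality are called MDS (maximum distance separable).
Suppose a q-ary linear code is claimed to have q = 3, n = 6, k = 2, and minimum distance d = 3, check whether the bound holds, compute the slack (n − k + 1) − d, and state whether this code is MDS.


Singleton RHS = n − k + 1 = 5, slack = 2, bound satisfied, not MDS.

Singleton bound: d ≤ n − k + 1.
Here n = 6, k = 2, so n − k + 1 = 5.
Given d = 3, check d ≤ 5: YES.
Slack = (n − k + 1) − d = 2.
The code is NOT MDS (slack = 2 > 0).
Description: the claimed parameters are [6, 2, 3]_3; such a code would be non-MDS.


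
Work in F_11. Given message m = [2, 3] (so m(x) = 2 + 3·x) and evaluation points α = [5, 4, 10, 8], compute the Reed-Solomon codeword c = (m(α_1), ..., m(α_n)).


c = [6, 3, 10, 4]

Message polynomial: m(x) = 2 + 3·x (mod 11).
For each evaluation point α_i, compute m(α_i) mod 11:
  α_1 = 5: Horner steps 3 → 6, so m(5) = 6.
  α_2 = 4: Horner steps 3 → 3, so m(4) = 3.
  α_3 = 10: Horner steps 3 → 10, so m(10) = 10.
  α_4 = 8: Horner steps 3 → 4, so m(8) = 4.
Codeword c = [6, 3, 10, 4] ∈ F_11^4.


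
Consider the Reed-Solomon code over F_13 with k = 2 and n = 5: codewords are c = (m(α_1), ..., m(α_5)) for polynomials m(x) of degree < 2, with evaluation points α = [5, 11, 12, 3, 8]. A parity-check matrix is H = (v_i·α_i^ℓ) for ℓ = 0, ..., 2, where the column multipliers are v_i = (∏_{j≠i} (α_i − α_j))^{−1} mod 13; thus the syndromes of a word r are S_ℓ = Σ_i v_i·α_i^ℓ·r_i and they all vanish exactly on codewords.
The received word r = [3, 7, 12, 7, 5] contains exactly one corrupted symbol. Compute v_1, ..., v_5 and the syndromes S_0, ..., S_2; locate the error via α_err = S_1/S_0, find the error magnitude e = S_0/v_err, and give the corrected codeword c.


S = (8, 11, 7), error at position 4, error magnitude e = 1, c = [3, 7, 12, 6, 5].

Step 1: column multipliers v_i = (∏_{j≠i}(α_i − α_j))^{−1} mod 13.
  i = 1 (α = 5): (5−11)(5−12)(5−3)(5−8) = (−6)·(−7)·2·(−3) = −252 ≡ 8, so v_1 = 8^{−1} = 5 (mod 13).
  i = 2 (α = 11): (11−5)(11−12)(11−3)(11−8) = 6·(−1)·8·3 = −144 ≡ 12, so v_2 = 12^{−1} = 12 (mod 13).
  i = 3 (α = 12): (12−5)(12−11)(12−3)(12−8) = 7·1·9·4 = 252 ≡ 5, so v_3 = 5^{−1} = 8 (mod 13).
  i = 4 (α = 3): (3−5)(3−11)(3−12)(3−8) = (−2)·(−8)·(−9)·(−5) = 720 ≡ 5, so v_4 = 5^{−1} = 8 (mod 13).
  i = 5 (α = 8): (8−5)(8−11)(8−12)(8−3) = 3·(−3)·(−4)·5 = 180 ≡ 11, so v_5 = 11^{−1} = 6 (mod 13).
  v = [5, 12, 8, 8, 6].
Step 2: syndromes of r = [3, 7, 12, 7, 5] (all sums mod 13).
  S_0 = Σ v_i r_i = 5·3 + 12·7 + 8·12 + 8·7 + 6·5 = 281 ≡ 8.
  S_1 = Σ v_i α_i r_i = 5·5·3 + 12·11·7 + 8·12·12 + 8·3·7 + 6·8·5 = 2559 ≡ 11.
  α_i^2 mod 13 = [12, 4, 1, 9, 12].
  S_2 = Σ v_i α_i^2 r_i = 5·12·3 + 12·4·7 + 8·1·12 + 8·9·7 + 6·12·5 = 1476 ≡ 7.
  S = (8, 11, 7) ≠ 0, so r is not a codeword (an error is present).
Step 3: locate the error. For a single error e at position i, S_ℓ = v_i·e·α_i^ℓ, so α_err = S_1/S_0.
  S_0^{−1} = 8^{−1} = 5 (mod 13), so α_err = 11·5 = 55 ≡ 3 = α_4. Error position i = 4.
  Consistency check: S_2/S_1 = 7·6 = 42 ≡ 3 = α_err ✓ (single-error assumption holds).
Step 4: error magnitude e = S_0/v_4 = S_0·∏_{j≠4}(α_4 − α_j) = 8·5 = 40 ≡ 1 (mod 13).
Step 5: correct position 4: c_4 = r_4 − e = 7 − 1 ≡ 6 (mod 13). Hence c = [3, 7, 12, 6, 5].
  Check: interpolating c through the α_i gives m(x) = 4 + 5·x (degree < 2) with m(α_i) = c_i for every i, so c is indeed a codeword.


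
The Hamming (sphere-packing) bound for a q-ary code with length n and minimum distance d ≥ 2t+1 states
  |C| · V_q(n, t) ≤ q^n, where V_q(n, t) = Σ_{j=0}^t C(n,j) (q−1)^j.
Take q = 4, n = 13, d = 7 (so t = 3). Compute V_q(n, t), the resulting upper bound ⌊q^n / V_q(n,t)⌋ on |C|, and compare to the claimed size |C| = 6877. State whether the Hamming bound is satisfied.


V_q(n, t) = 8464, q^n = 67108864, Hamming bound = 7928, |C| = 6877 ≤ bound (satisfied).

Step 1: Compute V_q(n, t) = Σ_{j=0}^3 C(n, j) (q−1)^j.
  j = 0: C(13,0)·(3)^0 = 1·1 = 1.
  j = 1: C(13,1)·(3)^1 = 13·3 = 39.
  j = 2: C(13,2)·(3)^2 = 78·9 = 702.
  j = 3: C(13,3)·(3)^3 = 286·27 = 7722.
  V_q(n, t) = 1 + 39 + 702 + 7722 = 8464.
Step 2: q^n = 4^13 = 67108864.
Step 3: Hamming bound ⌊q^n / V_q(n,t)⌋ = ⌊67108864/8464⌋ = 7928.
Step 4: Compare |C| = 6877 to 7928: satisfied.
The claimed |C| lies below the Hamming bound.


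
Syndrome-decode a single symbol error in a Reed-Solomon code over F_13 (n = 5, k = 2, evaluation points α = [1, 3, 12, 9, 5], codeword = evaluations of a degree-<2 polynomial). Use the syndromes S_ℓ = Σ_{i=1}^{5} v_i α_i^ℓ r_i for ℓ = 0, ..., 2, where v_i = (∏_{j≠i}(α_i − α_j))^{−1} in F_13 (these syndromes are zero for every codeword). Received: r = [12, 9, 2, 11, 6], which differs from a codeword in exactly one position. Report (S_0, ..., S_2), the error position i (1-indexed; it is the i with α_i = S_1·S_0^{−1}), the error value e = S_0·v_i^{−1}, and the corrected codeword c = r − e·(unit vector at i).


S = (7, 11, 8), error at position 4, error magnitude e = 11, c = [12, 9, 2, 0, 6].

Step 1: column multipliers v_i = (∏_{j≠i}(α_i − α_j))^{−1} mod 13.
  i = 1 (α = 1): (1−3)(1−12)(1−9)(1−5) = (−2)·(−11)·(−8)·(−4) = 704 ≡ 2, so v_1 = 2^{−1} = 7 (mod 13).
  i = 2 (α = 3): (3−1)(3−12)(3−9)(3−5) = 2·(−9)·(−6)·(−2) = −216 ≡ 5, so v_2 = 5^{−1} = 8 (mod 13).
  i = 3 (α = 12): (12−1)(12−3)(12−9)(12−5) = 11·9·3·7 = 2079 ≡ 12, so v_3 = 12^{−1} = 12 (mod 13).
  i = 4 (α = 9): (9−1)(9−3)(9−12)(9−5) = 8·6·(−3)·4 = −576 ≡ 9, so v_4 = 9^{−1} = 3 (mod 13).
  i = 5 (α = 5): (5−1)(5−3)(5−12)(5−9) = 4·2·(−7)·(−4) = 224 ≡ 3, so v_5 = 3^{−1} = 9 (mod 13).
  v = [7, 8, 12, 3, 9].
Step 2: syndromes of r = [12, 9, 2, 11, 6] (all sums mod 13).
  S_0 = Σ v_i r_i = 7·12 + 8·9 + 12·2 + 3·11 + 9·6 = 267 ≡ 7.
  S_1 = Σ v_i α_i r_i = 7·1·12 + 8·3·9 + 12·12·2 + 3·9·11 + 9·5·6 = 1155 ≡ 11.
  α_i^2 mod 13 = [1, 9, 1, 3, 12].
  S_2 = Σ v_i α_i^2 r_i = 7·1·12 + 8·9·9 + 12·1·2 + 3·3·11 + 9·12·6 = 1503 ≡ 8.
  S = (7, 11, 8) ≠ 0, so r is not a codeword (an error is present).
Step 3: locate the error. For a single error e at position i, S_ℓ = v_i·e·α_i^ℓ, so α_err = S_1/S_0.
  S_0^{−1} = 7^{−1} = 2 (mod 13), so α_err = 11·2 = 22 ≡ 9 = α_4. Error position i = 4.
  Consistency check: S_2/S_1 = 8·6 = 48 ≡ 9 = α_err ✓ (single-error assumption holds).
Step 4: error magnitude e = S_0/v_4 = S_0·∏_{j≠4}(α_4 − α_j) = 7·9 = 63 ≡ 11 (mod 13).
Step 5: correct position 4: c_4 = r_4 − e = 11 − 11 ≡ 0 (mod 13). Hence c = [12, 9, 2, 0, 6].
  Check: interpolating c through the α_i gives m(x) = 7 + 5·x (degree < 2) with m(α_i) = c_i for every i, so c is indeed a codeword.


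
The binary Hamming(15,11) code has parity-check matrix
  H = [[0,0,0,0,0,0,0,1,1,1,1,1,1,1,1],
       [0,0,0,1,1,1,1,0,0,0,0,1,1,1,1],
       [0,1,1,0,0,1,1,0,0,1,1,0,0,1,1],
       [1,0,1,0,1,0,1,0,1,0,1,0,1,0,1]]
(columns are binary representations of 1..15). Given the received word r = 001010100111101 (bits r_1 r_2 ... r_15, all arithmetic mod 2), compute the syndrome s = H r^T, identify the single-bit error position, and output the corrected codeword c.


s = (1, 1, 1, 0)^T, error position = 14, corrected codeword c = 001010100111111

Compute s = H r^T mod 2 one row at a time:
  s_1 = 0 + 0 + 1 + 1 + 1 + 1 + 0 + 1 = 5 ≡ 1 (mod 2).
  s_2 = 0 + 1 + 0 + 1 + 1 + 1 + 0 + 1 = 5 ≡ 1 (mod 2).
  s_3 = 0 + 1 + 0 + 1 + 1 + 1 + 0 + 1 = 5 ≡ 1 (mod 2).
  s_4 = 0 + 1 + 1 + 1 + 0 + 1 + 1 + 1 = 6 ≡ 0 (mod 2).
s = (1, 1, 1, 0)^T — this equals column 14 of H (binary 1110), so error is at position 14.
Correct: flip bit 14 of r = 001010100111101 to get c = 001010100111111.


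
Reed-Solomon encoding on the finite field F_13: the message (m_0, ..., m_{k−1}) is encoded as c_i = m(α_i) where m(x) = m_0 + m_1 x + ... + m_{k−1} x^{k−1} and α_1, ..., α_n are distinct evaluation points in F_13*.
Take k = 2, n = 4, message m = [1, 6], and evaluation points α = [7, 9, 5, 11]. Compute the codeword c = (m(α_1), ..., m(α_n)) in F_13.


c = [4, 3, 5, 2]

Message polynomial: m(x) = 1 + 6·x (mod 13).
For each evaluation point α_i, compute m(α_i) mod 13:
  α_1 = 7: Horner steps 6 → 4, so m(7) = 4.
  α_2 = 9: Horner steps 6 → 3, so m(9) = 3.
  α_3 = 5: Horner steps 6 → 5, so m(5) = 5.
  α_4 = 11: Horner steps 6 → 2, so m(11) = 2.
Codeword c = [4, 3, 5, 2] ∈ F_13^4.


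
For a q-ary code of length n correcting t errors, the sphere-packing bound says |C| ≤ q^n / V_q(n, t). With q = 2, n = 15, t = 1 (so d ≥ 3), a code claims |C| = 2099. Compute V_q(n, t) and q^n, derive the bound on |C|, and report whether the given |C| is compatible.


V_q(n, t) = 16, q^n = 32768, Hamming bound = 2048, |C| = 2099 > bound (violated).

Step 1: Compute V_q(n, t) = Σ_{j=0}^1 C(n, j) (q−1)^j.
  j = 0: C(15,0)·(1)^0 = 1·1 = 1.
  j = 1: C(15,1)·(1)^1 = 15·1 = 15.
  V_q(n, t) = 1 + 15 = 16.
Step 2: q^n = 2^15 = 32768.
Step 3: Hamming bound ⌊q^n / V_q(n,t)⌋ = ⌊32768/16⌋ = 2048.
Step 4: Compare |C| = 2099 to 2048: violated.
The claimed |C| lies above the Hamming bound, so no 2-ary code of length 15 with d ≥ 3 can have 2099 codewords.


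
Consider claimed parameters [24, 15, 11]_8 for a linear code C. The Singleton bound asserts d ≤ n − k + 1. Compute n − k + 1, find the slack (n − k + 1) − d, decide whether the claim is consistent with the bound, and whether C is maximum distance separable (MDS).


Singleton RHS = n − k + 1 = 10, slack = -1, bound violated (no such code; not MDS).

Singleton bound: d ≤ n − k + 1.
Here n = 24, k = 15, so n − k + 1 = 10.
Given d = 11, check d ≤ 10: NO.
Slack = (n − k + 1) − d = -1.
The slack is negative: d = 11 exceeds n − k + 1 = 10 by 1, so the Singleton bound is violated and no linear [24, 15, 11]_8 code can exist. In particular it is not MDS (MDS requires d = n − k + 1 exactly).
Description: the claimed parameters are [24, 15, 11]_8; such a code would be impossible (violates the Singleton bound).


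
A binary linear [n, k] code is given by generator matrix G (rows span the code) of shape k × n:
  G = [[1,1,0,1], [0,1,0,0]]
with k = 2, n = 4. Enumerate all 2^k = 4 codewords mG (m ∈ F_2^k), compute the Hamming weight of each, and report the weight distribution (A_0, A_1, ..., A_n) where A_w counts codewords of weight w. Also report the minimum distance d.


Weight distribution: A_0 = 1, A_1 = 1, A_2 = 1, A_3 = 1. Minimum distance d = 1.

Enumerate all 2^2 = 4 messages m ∈ F_2^2.
For each, compute codeword c = mG in F_2^4, then tally its weight.
  m = 00 → c = 0000, weight = 0.
  m = 10 → c = 1101, weight = 3.
  m = 01 → c = 0100, weight = 1.
  m = 11 → c = 1001, weight = 2.
Tally weights:
  weight 0: 1 codewords.
  weight 1: 1 codewords.
  weight 2: 1 codewords.
  weight 3: 1 codewords.
Minimum distance d = smallest w > 0 with A_w > 0 = 1.
Sanity: Σ A_w = 4 = 2^2 = 4 ✓.


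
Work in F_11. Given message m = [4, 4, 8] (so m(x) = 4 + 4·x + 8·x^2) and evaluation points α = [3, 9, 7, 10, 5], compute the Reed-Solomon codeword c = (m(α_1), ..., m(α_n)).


c = [0, 6, 6, 8, 4]

Message polynomial: m(x) = 4 + 4·x + 8·x^2 (mod 11).
For each evaluation point α_i, compute m(α_i) mod 11:
  α_1 = 3: Horner steps 8 → 6 → 0, so m(3) = 0.
  α_2 = 9: Horner steps 8 → 10 → 6, so m(9) = 6.
  α_3 = 7: Horner steps 8 → 5 → 6, so m(7) = 6.
  α_4 = 10: Horner steps 8 → 7 → 8, so m(10) = 8.
  α_5 = 5: Horner steps 8 → 0 → 4, so m(5) = 4.
Codeword c = [0, 6, 6, 8, 4] ∈ F_11^5.


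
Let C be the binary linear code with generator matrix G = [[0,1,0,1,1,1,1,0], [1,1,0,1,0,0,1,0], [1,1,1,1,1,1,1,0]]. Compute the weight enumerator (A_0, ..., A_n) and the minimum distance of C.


Weight distribution: A_0 = 1, A_2 = 1, A_3 = 2, A_4 = 2, A_5 = 1, A_7 = 1. Minimum distance d = 2.

Enumerate all 2^3 = 8 messages m ∈ F_2^3.
For each, compute codeword c = mG in F_2^8, then tally its weight.
  m = 000 → c = 00000000, weight = 0.
  m = 100 → c = 01011110, weight = 5.
  m = 010 → c = 11010010, weight = 4.
  m = 110 → c = 10001100, weight = 3.
  m = 001 → c = 11111110, weight = 7.
  m = 101 → c = 10100000, weight = 2.
  m = 011 → c = 00101100, weight = 3.
  m = 111 → c = 01110010, weight = 4.
Tally weights:
  weight 0: 1 codewords.
  weight 2: 1 codewords.
  weight 3: 2 codewords.
  weight 4: 2 codewords.
  weight 5: 1 codewords.
  weight 7: 1 codewords.
Minimum distance d = smallest w > 0 with A_w > 0 = 2.
Sanity: Σ A_w = 8 = 2^3 = 8 ✓.


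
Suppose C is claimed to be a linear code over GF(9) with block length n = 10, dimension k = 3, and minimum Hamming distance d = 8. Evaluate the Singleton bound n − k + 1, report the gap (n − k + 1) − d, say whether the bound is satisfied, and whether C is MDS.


Singleton RHS = n − k + 1 = 8, slack = 0, bound satisfied, MDS.

Singleton bound: d ≤ n − k + 1.
Here n = 10, k = 3, so n − k + 1 = 8.
Given d = 8, check d ≤ 8: YES.
Slack = (n − k + 1) − d = 0.
The code is MDS (slack = 0).
Description: the claimed parameters are [10, 3, 8]_9; such a code would be MDS (meets Singleton bound).


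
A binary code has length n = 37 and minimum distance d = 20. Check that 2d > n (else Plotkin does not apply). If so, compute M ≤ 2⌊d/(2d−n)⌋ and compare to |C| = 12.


Plotkin bound M ≤ 12; given |C| = 12 ≤ bound (satisfied).

Check applicability: 2d = 40, n = 37.
2d − n = 3 > 0, so Plotkin applies.
Compute d/(2d−n) = 20/3 ≈ 6.6667.
⌊d/(2d−n)⌋ = 6.
Plotkin bound: M ≤ 2·6 = 12.
Given |C| = 12, check: satisfied.
This |C| is at the Plotkin bound.


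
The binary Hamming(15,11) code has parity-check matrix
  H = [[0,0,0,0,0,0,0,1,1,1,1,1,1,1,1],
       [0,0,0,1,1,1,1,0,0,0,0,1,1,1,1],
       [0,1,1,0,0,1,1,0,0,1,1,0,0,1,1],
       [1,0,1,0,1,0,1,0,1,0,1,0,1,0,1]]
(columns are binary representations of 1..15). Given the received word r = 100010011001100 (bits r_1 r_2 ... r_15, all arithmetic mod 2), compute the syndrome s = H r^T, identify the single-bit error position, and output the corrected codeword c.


s = (0, 1, 0, 0)^T, error position = 4, corrected codeword c = 100110011001100

Compute s = H r^T mod 2 one row at a time:
  s_1 = 1 + 1 + 0 + 0 + 1 + 1 + 0 + 0 = 4 ≡ 0 (mod 2).
  s_2 = 0 + 1 + 0 + 0 + 1 + 1 + 0 + 0 = 3 ≡ 1 (mod 2).
  s_3 = 0 + 0 + 0 + 0 + 0 + 0 + 0 + 0 = 0 ≡ 0 (mod 2).
  s_4 = 1 + 0 + 1 + 0 + 1 + 0 + 1 + 0 = 4 ≡ 0 (mod 2).
s = (0, 1, 0, 0)^T — this equals column 4 of H (binary 0100), so error is at position 4.
Correct: flip bit 4 of r = 100010011001100 to get c = 100110011001100.


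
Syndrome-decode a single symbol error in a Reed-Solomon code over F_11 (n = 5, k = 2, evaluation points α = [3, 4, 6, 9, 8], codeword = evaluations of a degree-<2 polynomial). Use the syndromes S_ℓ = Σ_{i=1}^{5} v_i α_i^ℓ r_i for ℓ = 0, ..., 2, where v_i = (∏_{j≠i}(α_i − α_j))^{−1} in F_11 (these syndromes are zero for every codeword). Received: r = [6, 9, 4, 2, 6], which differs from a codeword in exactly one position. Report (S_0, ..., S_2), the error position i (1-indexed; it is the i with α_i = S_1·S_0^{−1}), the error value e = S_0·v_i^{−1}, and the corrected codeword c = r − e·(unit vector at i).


S = (10, 3, 2), error at position 5, error magnitude e = 7, c = [6, 9, 4, 2, 10].

Step 1: column multipliers v_i = (∏_{j≠i}(α_i − α_j))^{−1} mod 11.
  i = 1 (α = 3): (3−4)(3−6)(3−9)(3−8) = (−1)·(−3)·(−6)·(−5) = 90 ≡ 2, so v_1 = 2^{−1} = 6 (mod 11).
  i = 2 (α = 4): (4−3)(4−6)(4−9)(4−8) = 1·(−2)·(−5)·(−4) = −40 ≡ 4, so v_2 = 4^{−1} = 3 (mod 11).
  i = 3 (α = 6): (6−3)(6−4)(6−9)(6−8) = 3·2·(−3)·(−2) = 36 ≡ 3, so v_3 = 3^{−1} = 4 (mod 11).
  i = 4 (α = 9): (9−3)(9−4)(9−6)(9−8) = 6·5·3·1 = 90 ≡ 2, so v_4 = 2^{−1} = 6 (mod 11).
  i = 5 (α = 8): (8−3)(8−4)(8−6)(8−9) = 5·4·2·(−1) = −40 ≡ 4, so v_5 = 4^{−1} = 3 (mod 11).
  v = [6, 3, 4, 6, 3].
Step 2: syndromes of r = [6, 9, 4, 2, 6] (all sums mod 11).
  S_0 = Σ v_i r_i = 6·6 + 3·9 + 4·4 + 6·2 + 3·6 = 109 ≡ 10.
  S_1 = Σ v_i α_i r_i = 6·3·6 + 3·4·9 + 4·6·4 + 6·9·2 + 3·8·6 = 564 ≡ 3.
  α_i^2 mod 11 = [9, 5, 3, 4, 9].
  S_2 = Σ v_i α_i^2 r_i = 6·9·6 + 3·5·9 + 4·3·4 + 6·4·2 + 3·9·6 = 717 ≡ 2.
  S = (10, 3, 2) ≠ 0, so r is not a codeword (an error is present).
Step 3: locate the error. For a single error e at position i, S_ℓ = v_i·e·α_i^ℓ, so α_err = S_1/S_0.
  S_0^{−1} = 10^{−1} = 10 (mod 11), so α_err = 3·10 = 30 ≡ 8 = α_5. Error position i = 5.
  Consistency check: S_2/S_1 = 2·4 = 8 ≡ 8 = α_err ✓ (single-error assumption holds).
Step 4: error magnitude e = S_0/v_5 = S_0·∏_{j≠5}(α_5 − α_j) = 10·4 = 40 ≡ 7 (mod 11).
Step 5: correct position 5: c_5 = r_5 − e = 6 − 7 ≡ 10 (mod 11). Hence c = [6, 9, 4, 2, 10].
  Check: interpolating c through the α_i gives m(x) = 8 + 3·x (degree < 2) with m(α_i) = c_i for every i, so c is indeed a codeword.


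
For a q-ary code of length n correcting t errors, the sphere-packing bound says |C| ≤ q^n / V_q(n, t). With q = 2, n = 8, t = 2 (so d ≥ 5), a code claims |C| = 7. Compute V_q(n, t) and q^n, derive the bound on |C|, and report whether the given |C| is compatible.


V_q(n, t) = 37, q^n = 256, Hamming bound = 6, |C| = 7 > bound (violated).

Step 1: Compute V_q(n, t) = Σ_{j=0}^2 C(n, j) (q−1)^j.
  j = 0: C(8,0)·(1)^0 = 1·1 = 1.
  j = 1: C(8,1)·(1)^1 = 8·1 = 8.
  j = 2: C(8,2)·(1)^2 = 28·1 = 28.
  V_q(n, t) = 1 + 8 + 28 = 37.
Step 2: q^n = 2^8 = 256.
Step 3: Hamming bound ⌊q^n / V_q(n,t)⌋ = ⌊256/37⌋ = 6.
Step 4: Compare |C| = 7 to 6: violated.
The claimed |C| lies above the Hamming bound, so no 2-ary code of length 8 with d ≥ 5 can have 7 codewords.


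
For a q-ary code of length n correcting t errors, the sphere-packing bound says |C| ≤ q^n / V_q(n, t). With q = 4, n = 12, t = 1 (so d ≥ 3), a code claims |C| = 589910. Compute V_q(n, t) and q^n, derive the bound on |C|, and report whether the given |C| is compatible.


V_q(n, t) = 37, q^n = 16777216, Hamming bound = 453438, |C| = 589910 > bound (violated).

Step 1: Compute V_q(n, t) = Σ_{j=0}^1 C(n, j) (q−1)^j.
  j = 0: C(12,0)·(3)^0 = 1·1 = 1.
  j = 1: C(12,1)·(3)^1 = 12·3 = 36.
  V_q(n, t) = 1 + 36 = 37.
Step 2: q^n = 4^12 = 16777216.
Step 3: Hamming bound ⌊q^n / V_q(n,t)⌋ = ⌊16777216/37⌋ = 453438.
Step 4: Compare |C| = 589910 to 453438: violated.
The claimed |C| lies above the Hamming bound, so no 4-ary code of length 12 with d ≥ 3 can have 589910 codewords.


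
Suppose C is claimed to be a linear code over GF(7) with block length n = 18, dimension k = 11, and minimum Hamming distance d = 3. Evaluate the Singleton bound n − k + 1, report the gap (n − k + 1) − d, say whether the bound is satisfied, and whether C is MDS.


Singleton RHS = n − k + 1 = 8, slack = 5, bound satisfied, not MDS.

Singleton bound: d ≤ n − k + 1.
Here n = 18, k = 11, so n − k + 1 = 8.
Given d = 3, check d ≤ 8: YES.
Slack = (n − k + 1) − d = 5.
The code is NOT MDS (slack = 5 > 0).
Description: the claimed parameters are [18, 11, 3]_7; such a code would be non-MDS.


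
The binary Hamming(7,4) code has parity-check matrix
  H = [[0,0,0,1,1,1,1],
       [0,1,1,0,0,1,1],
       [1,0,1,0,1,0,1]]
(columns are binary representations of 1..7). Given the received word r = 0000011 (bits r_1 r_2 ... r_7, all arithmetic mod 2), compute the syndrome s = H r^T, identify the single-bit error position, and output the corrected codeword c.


s = (0, 0, 1)^T, error position = 1, corrected codeword c = 1000011

Compute s = H r^T mod 2 one row at a time:
  s_1 = 0 + 0 + 1 + 1 = 2 ≡ 0 (mod 2).
  s_2 = 0 + 0 + 1 + 1 = 2 ≡ 0 (mod 2).
  s_3 = 0 + 0 + 0 + 1 = 1 ≡ 1 (mod 2).
s = (0, 0, 1)^T — this equals column 1 of H (binary 001), so error is at position 1.
Correct: flip bit 1 of r = 0000011 to get c = 1000011.


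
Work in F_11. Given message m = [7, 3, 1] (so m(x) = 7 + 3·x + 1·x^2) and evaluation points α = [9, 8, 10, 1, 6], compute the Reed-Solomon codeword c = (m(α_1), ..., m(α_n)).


c = [5, 7, 5, 0, 6]

Message polynomial: m(x) = 7 + 3·x + 1·x^2 (mod 11).
For each evaluation point α_i, compute m(α_i) mod 11:
  α_1 = 9: Horner steps 1 → 1 → 5, so m(9) = 5.
  α_2 = 8: Horner steps 1 → 0 → 7, so m(8) = 7.
  α_3 = 10: Horner steps 1 → 2 → 5, so m(10) = 5.
  α_4 = 1: Horner steps 1 → 4 → 0, so m(1) = 0.
  α_5 = 6: Horner steps 1 → 9 → 6, so m(6) = 6.
Codeword c = [5, 7, 5, 0, 6] ∈ F_11^5.


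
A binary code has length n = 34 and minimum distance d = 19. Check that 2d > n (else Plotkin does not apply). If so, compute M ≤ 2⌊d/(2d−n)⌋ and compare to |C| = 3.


Plotkin bound M ≤ 8; given |C| = 3 ≤ bound (satisfied).

Check applicability: 2d = 38, n = 34.
2d − n = 4 > 0, so Plotkin applies.
Compute d/(2d−n) = 19/4 ≈ 4.7500.
⌊d/(2d−n)⌋ = 4.
Plotkin bound: M ≤ 2·4 = 8.
Given |C| = 3, check: satisfied.
This |C| is below the Plotkin bound.


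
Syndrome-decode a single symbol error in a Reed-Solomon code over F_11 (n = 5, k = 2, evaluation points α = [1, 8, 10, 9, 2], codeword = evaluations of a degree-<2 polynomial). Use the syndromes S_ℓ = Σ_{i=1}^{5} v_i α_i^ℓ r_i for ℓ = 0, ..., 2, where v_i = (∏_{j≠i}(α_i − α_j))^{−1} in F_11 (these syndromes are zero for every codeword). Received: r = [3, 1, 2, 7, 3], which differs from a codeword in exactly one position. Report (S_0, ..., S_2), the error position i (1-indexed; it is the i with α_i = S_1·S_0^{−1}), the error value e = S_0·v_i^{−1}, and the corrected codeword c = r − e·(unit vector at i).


S = (1, 2, 4), error at position 5, error magnitude e = 5, c = [3, 1, 2, 7, 9].

Step 1: column multipliers v_i = (∏_{j≠i}(α_i − α_j))^{−1} mod 11.
  i = 1 (α = 1): (1−8)(1−10)(1−9)(1−2) = (−7)·(−9)·(−8)·(−1) = 504 ≡ 9, so v_1 = 9^{−1} = 5 (mod 11).
  i = 2 (α = 8): (8−1)(8−10)(8−9)(8−2) = 7·(−2)·(−1)·6 = 84 ≡ 7, so v_2 = 7^{−1} = 8 (mod 11).
  i = 3 (α = 10): (10−1)(10−8)(10−9)(10−2) = 9·2·1·8 = 144 ≡ 1, so v_3 = 1^{−1} = 1 (mod 11).
  i = 4 (α = 9): (9−1)(9−8)(9−10)(9−2) = 8·1·(−1)·7 = −56 ≡ 10, so v_4 = 10^{−1} = 10 (mod 11).
  i = 5 (α = 2): (2−1)(2−8)(2−10)(2−9) = 1·(−6)·(−8)·(−7) = −336 ≡ 5, so v_5 = 5^{−1} = 9 (mod 11).
  v = [5, 8, 1, 10, 9].
Step 2: syndromes of r = [3, 1, 2, 7, 3] (all sums mod 11).
  S_0 = Σ v_i r_i = 5·3 + 8·1 + 1·2 + 10·7 + 9·3 = 122 ≡ 1.
  S_1 = Σ v_i α_i r_i = 5·1·3 + 8·8·1 + 1·10·2 + 10·9·7 + 9·2·3 = 783 ≡ 2.
  α_i^2 mod 11 = [1, 9, 1, 4, 4].
  S_2 = Σ v_i α_i^2 r_i = 5·1·3 + 8·9·1 + 1·1·2 + 10·4·7 + 9·4·3 = 477 ≡ 4.
  S = (1, 2, 4) ≠ 0, so r is not a codeword (an error is present).
Step 3: locate the error. For a single error e at position i, S_ℓ = v_i·e·α_i^ℓ, so α_err = S_1/S_0.
  S_0^{−1} = 1^{−1} = 1 (mod 11), so α_err = 2·1 = 2 ≡ 2 = α_5. Error position i = 5.
  Consistency check: S_2/S_1 = 4·6 = 24 ≡ 2 = α_err ✓ (single-error assumption holds).
Step 4: error magnitude e = S_0/v_5 = S_0·∏_{j≠5}(α_5 − α_j) = 1·5 = 5 ≡ 5 (mod 11).
Step 5: correct position 5: c_5 = r_5 − e = 3 − 5 ≡ 9 (mod 11). Hence c = [3, 1, 2, 7, 9].
  Check: interpolating c through the α_i gives m(x) = 8 + 6·x (degree < 2) with m(α_i) = c_i for every i, so c is indeed a codeword.
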